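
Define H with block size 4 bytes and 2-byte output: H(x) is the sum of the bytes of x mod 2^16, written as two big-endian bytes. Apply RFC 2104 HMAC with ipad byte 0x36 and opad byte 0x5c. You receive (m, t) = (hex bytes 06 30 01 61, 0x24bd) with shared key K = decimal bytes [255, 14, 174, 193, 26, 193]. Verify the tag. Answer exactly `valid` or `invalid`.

Key decimal bytes [255, 14, 174, 193, 26, 193] = ff 0e ae c1 1a c1 is 6 bytes > B = 4, so hash it first: H(key) = 03 57, then zero-pad to 4 bytes: K' = 03 57 00 00.
K' ⊕ ipad = 35 61 36 36; K' ⊕ opad = 5f 0b 5c 5c.
Inner hash: sum = 53+97+54+54+6+48+1+97 = 410 → 01 9a.
Outer hash (recomputed tag): sum = 95+11+92+92+1+154 = 445 → 01 bd.
Recomputed tag = 01bd; claimed = 24bd → mismatch.

invalid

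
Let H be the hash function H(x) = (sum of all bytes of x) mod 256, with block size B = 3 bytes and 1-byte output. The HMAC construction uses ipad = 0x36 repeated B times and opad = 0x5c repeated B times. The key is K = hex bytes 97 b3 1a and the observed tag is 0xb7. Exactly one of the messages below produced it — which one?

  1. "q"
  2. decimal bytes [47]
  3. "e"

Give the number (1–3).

3

Key hex bytes 97 b3 1a is exactly B = 3 bytes: K' = 97 b3 1a.
K' ⊕ ipad = a1 85 2c; K' ⊕ opad = cb ef 46.
m1: inner = H(a1 85 2c 71) = c3; tag = H(cb ef 46 c3) = c3
m2: inner = H(a1 85 2c 2f) = 81; tag = H(cb ef 46 81) = 81
m3: inner = H(a1 85 2c 65) = b7; tag = H(cb ef 46 b7) = b7 ← matches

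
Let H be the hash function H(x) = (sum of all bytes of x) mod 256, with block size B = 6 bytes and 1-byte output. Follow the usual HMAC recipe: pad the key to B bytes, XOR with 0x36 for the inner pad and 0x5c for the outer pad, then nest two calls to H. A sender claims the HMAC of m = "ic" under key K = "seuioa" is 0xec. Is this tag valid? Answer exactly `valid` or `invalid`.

valid

Key "seuioa" = 73 65 75 69 6f 61 is exactly B = 6 bytes: K' = 73 65 75 69 6f 61.
K' ⊕ ipad = 45 53 43 5f 59 57; K' ⊕ opad = 2f 39 29 35 33 3d.
Inner hash: sum = 69+83+67+95+89+87+105+99 = 694; mod 256 = 182 → b6.
Outer hash (recomputed tag): sum = 47+57+41+53+51+61+182 = 492; mod 256 = 236 → ec.
Recomputed tag = ec; claimed = ec → match.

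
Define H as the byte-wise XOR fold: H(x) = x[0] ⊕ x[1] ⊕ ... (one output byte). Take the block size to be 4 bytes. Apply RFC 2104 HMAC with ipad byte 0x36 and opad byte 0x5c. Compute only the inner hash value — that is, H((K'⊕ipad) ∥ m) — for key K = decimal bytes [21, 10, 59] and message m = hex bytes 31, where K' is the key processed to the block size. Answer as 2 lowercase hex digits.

15

Key decimal bytes [21, 10, 59] = 15 0a 3b is 3 bytes ≤ B = 4; zero-pad to 4 bytes: K' = 15 0a 3b 00.
K' ⊕ ipad = 23 3c 0d 36.
Inner input = 23 3c 0d 36 ∥ 31.
Inner hash: XOR 23⊕3c⊕0d⊕36⊕31 = 15.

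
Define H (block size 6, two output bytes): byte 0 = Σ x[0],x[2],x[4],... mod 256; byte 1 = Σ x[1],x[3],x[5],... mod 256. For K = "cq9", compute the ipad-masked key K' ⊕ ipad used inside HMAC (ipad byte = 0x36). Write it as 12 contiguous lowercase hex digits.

55470f363636

Key "cq9" = 63 71 39 is 3 bytes ≤ B = 6; zero-pad to 6 bytes: K' = 63 71 39 00 00 00.
XOR each byte with 0x36: 63⊕36=55, 71⊕36=47, 39⊕36=0f, 00⊕36=36, 00⊕36=36, 00⊕36=36.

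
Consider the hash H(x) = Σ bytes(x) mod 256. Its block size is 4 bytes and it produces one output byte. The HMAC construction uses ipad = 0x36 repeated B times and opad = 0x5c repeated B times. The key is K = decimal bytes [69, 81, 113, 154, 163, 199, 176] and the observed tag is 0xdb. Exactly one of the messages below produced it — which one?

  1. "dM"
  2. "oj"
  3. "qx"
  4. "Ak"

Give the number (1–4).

Key decimal bytes [69, 81, 113, 154, 163, 199, 176] = 45 51 71 9a a3 c7 b0 is 7 bytes > B = 4, so hash it first: H(key) = bb, then zero-pad to 4 bytes: K' = bb 00 00 00.
K' ⊕ ipad = 8d 36 36 36; K' ⊕ opad = e7 5c 5c 5c.
m1: inner = H(8d 36 36 36 64 4d) = e0; tag = H(e7 5c 5c 5c e0) = db ← matches
m2: inner = H(8d 36 36 36 6f 6a) = 08; tag = H(e7 5c 5c 5c 08) = 03
m3: inner = H(8d 36 36 36 71 78) = 18; tag = H(e7 5c 5c 5c 18) = 13
m4: inner = H(8d 36 36 36 41 6b) = db; tag = H(e7 5c 5c 5c db) = d6

1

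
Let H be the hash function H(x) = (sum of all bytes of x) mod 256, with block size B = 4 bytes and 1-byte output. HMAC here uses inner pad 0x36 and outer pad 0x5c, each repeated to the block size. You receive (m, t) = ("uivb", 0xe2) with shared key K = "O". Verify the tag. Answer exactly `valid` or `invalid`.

Key "O" = 4f is 1 byte ≤ B = 4; zero-pad to 4 bytes: K' = 4f 00 00 00.
K' ⊕ ipad = 79 36 36 36; K' ⊕ opad = 13 5c 5c 5c.
Inner hash: sum = 121+54+54+54+117+105+118+98 = 721; mod 256 = 209 → d1.
Outer hash (recomputed tag): sum = 19+92+92+92+209 = 504; mod 256 = 248 → f8.
Recomputed tag = f8; claimed = e2 → mismatch.

invalid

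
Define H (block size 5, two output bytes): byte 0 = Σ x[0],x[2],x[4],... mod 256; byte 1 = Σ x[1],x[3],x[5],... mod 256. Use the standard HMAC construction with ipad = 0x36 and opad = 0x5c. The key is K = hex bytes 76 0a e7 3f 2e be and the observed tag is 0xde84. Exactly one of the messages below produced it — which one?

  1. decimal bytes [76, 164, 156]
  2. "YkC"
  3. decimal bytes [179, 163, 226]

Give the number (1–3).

Key hex bytes 76 0a e7 3f 2e be is 6 bytes > B = 5, so hash it first: H(key) = 8b 07, then zero-pad to 5 bytes: K' = 8b 07 00 00 00.
K' ⊕ ipad = bd 31 36 36 36; K' ⊕ opad = d7 5b 5c 5c 5c.
m1: inner = H(bd 31 36 36 36 4c a4 9c) = cd 4f; tag = H(d7 5b 5c 5c 5c cd 4f) = de84 ← matches
m2: inner = H(bd 31 36 36 36 59 6b 43) = 94 03; tag = H(d7 5b 5c 5c 5c 94 03) = 924b
m3: inner = H(bd 31 36 36 36 b3 a3 e2) = cc fc; tag = H(d7 5b 5c 5c 5c cc fc) = 8b83

1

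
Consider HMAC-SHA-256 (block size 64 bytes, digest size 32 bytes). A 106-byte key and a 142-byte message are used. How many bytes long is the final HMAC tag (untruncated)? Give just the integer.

32

The tag is one SHA-256 digest: 32 bytes.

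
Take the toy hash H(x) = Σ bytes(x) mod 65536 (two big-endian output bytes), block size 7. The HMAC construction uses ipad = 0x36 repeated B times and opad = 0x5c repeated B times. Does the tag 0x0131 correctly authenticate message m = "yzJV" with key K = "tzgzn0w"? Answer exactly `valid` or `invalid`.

Key "tzgzn0w" = 74 7a 67 7a 6e 30 77 is exactly B = 7 bytes: K' = 74 7a 67 7a 6e 30 77.
K' ⊕ ipad = 42 4c 51 4c 58 06 41; K' ⊕ opad = 28 26 3b 26 32 6c 2b.
Inner hash: sum = 66+76+81+76+88+6+65+121+122+74+86 = 861 → 03 5d.
Outer hash (recomputed tag): sum = 40+38+59+38+50+108+43+3+93 = 472 → 01 d8.
Recomputed tag = 01d8; claimed = 0131 → mismatch.

invalid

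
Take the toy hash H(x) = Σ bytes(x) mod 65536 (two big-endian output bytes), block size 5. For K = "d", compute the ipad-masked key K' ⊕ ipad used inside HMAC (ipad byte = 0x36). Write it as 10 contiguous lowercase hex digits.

Key "d" = 64 is 1 byte ≤ B = 5; zero-pad to 5 bytes: K' = 64 00 00 00 00.
XOR each byte with 0x36: 64⊕36=52, 00⊕36=36, 00⊕36=36, 00⊕36=36, 00⊕36=36.

5236363636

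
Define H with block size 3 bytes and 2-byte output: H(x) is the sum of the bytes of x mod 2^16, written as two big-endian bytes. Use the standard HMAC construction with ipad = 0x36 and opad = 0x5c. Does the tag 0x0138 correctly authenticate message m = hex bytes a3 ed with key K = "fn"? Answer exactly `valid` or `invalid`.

valid

Key "fn" = 66 6e is 2 bytes ≤ B = 3; zero-pad to 3 bytes: K' = 66 6e 00.
K' ⊕ ipad = 50 58 36; K' ⊕ opad = 3a 32 5c.
Inner hash: sum = 80+88+54+163+237 = 622 → 02 6e.
Outer hash (recomputed tag): sum = 58+50+92+2+110 = 312 → 01 38.
Recomputed tag = 0138; claimed = 0138 → match.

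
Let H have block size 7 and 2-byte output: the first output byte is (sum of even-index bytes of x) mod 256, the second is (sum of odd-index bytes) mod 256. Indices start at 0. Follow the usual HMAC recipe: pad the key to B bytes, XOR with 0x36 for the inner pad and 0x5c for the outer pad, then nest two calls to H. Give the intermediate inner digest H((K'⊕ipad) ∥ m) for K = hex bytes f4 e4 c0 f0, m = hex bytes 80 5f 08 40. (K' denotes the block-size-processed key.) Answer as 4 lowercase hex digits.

Key hex bytes f4 e4 c0 f0 is 4 bytes ≤ B = 7; zero-pad to 7 bytes: K' = f4 e4 c0 f0 00 00 00.
K' ⊕ ipad = c2 d2 f6 c6 36 36 36.
Inner input = c2 d2 f6 c6 36 36 36 ∥ 80 5f 08 40.
Inner hash: even-index sum = 707 mod 256 = 195; odd-index sum = 598 mod 256 = 86 → c3 56.

c356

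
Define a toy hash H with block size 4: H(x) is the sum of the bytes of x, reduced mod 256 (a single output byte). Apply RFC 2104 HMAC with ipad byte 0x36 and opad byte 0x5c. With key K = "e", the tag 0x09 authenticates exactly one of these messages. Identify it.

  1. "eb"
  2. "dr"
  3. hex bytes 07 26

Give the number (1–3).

1

Key "e" = 65 is 1 byte ≤ B = 4; zero-pad to 4 bytes: K' = 65 00 00 00.
K' ⊕ ipad = 53 36 36 36; K' ⊕ opad = 39 5c 5c 5c.
m1: inner = H(53 36 36 36 65 62) = bc; tag = H(39 5c 5c 5c bc) = 09 ← matches
m2: inner = H(53 36 36 36 64 72) = cb; tag = H(39 5c 5c 5c cb) = 18
m3: inner = H(53 36 36 36 07 26) = 22; tag = H(39 5c 5c 5c 22) = 6f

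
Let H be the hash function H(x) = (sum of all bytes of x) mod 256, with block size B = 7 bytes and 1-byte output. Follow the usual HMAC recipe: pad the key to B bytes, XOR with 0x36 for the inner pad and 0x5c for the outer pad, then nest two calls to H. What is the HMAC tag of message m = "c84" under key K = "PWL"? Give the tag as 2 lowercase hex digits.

7f

Key "PWL" = 50 57 4c is 3 bytes ≤ B = 7; zero-pad to 7 bytes: K' = 50 57 4c 00 00 00 00.
K' ⊕ ipad = 66 61 7a 36 36 36 36.  K' ⊕ opad = 0c 0b 10 5c 5c 5c 5c.
Inner input = (K'⊕ipad) ∥ m = 66 61 7a 36 36 36 36 ∥ 63 38 34.
Inner hash: sum = 102+97+122+54+54+54+54+99+56+52 = 744; mod 256 = 232 → e8.
Outer input = (K'⊕opad) ∥ inner = 0c 0b 10 5c 5c 5c 5c ∥ e8.
Outer hash (tag): sum = 12+11+16+92+92+92+92+232 = 639; mod 256 = 127 → 7f.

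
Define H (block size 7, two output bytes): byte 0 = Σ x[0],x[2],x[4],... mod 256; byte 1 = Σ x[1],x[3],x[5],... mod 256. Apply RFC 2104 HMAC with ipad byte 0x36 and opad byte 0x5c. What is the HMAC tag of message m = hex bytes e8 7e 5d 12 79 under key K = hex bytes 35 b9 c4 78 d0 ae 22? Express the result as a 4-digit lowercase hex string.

3e7a

Key hex bytes 35 b9 c4 78 d0 ae 22 is exactly B = 7 bytes: K' = 35 b9 c4 78 d0 ae 22.
K' ⊕ ipad = 03 8f f2 4e e6 98 14.  K' ⊕ opad = 69 e5 98 24 8c f2 7e.
Inner input = (K'⊕ipad) ∥ m = 03 8f f2 4e e6 98 14 ∥ e8 7e 5d 12 79.
Inner hash: even-index sum = 639 mod 256 = 127; odd-index sum = 819 mod 256 = 51 → 7f 33.
Outer input = (K'⊕opad) ∥ inner = 69 e5 98 24 8c f2 7e ∥ 7f 33.
Outer hash (tag): even-index sum = 574 mod 256 = 62; odd-index sum = 634 mod 256 = 122 → 3e 7a.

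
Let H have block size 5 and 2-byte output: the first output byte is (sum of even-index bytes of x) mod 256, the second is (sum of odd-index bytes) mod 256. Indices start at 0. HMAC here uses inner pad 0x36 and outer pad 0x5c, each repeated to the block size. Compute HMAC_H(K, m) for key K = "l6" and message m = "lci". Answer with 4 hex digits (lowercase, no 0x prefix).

f3ef

Key "l6" = 6c 36 is 2 bytes ≤ B = 5; zero-pad to 5 bytes: K' = 6c 36 00 00 00.
K' ⊕ ipad = 5a 00 36 36 36.  K' ⊕ opad = 30 6a 5c 5c 5c.
Inner input = (K'⊕ipad) ∥ m = 5a 00 36 36 36 ∥ 6c 63 69.
Inner hash: even-index sum = 297 mod 256 = 41; odd-index sum = 267 mod 256 = 11 → 29 0b.
Outer input = (K'⊕opad) ∥ inner = 30 6a 5c 5c 5c ∥ 29 0b.
Outer hash (tag): even-index sum = 243 mod 256 = 243; odd-index sum = 239 mod 256 = 239 → f3 ef.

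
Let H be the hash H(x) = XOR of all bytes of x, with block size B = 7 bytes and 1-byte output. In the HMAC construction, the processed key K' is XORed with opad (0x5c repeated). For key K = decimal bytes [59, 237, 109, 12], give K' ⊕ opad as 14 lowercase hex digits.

Key decimal bytes [59, 237, 109, 12] = 3b ed 6d 0c is 4 bytes ≤ B = 7; zero-pad to 7 bytes: K' = 3b ed 6d 0c 00 00 00.
XOR each byte with 0x5c: 3b⊕5c=67, ed⊕5c=b1, 6d⊕5c=31, 0c⊕5c=50, 00⊕5c=5c, 00⊕5c=5c, 00⊕5c=5c.

67b131505c5c5c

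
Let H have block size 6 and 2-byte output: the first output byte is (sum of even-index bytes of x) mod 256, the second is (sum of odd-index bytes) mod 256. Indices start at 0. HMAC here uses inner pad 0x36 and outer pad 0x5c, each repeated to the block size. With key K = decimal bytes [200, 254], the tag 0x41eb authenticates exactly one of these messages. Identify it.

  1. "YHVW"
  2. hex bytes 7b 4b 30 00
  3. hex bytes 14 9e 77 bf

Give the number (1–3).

3

Key decimal bytes [200, 254] = c8 fe is 2 bytes ≤ B = 6; zero-pad to 6 bytes: K' = c8 fe 00 00 00 00.
K' ⊕ ipad = fe c8 36 36 36 36; K' ⊕ opad = 94 a2 5c 5c 5c 5c.
m1: inner = H(fe c8 36 36 36 36 59 48 56 57) = 19 d3; tag = H(94 a2 5c 5c 5c 5c 19 d3) = 652d
m2: inner = H(fe c8 36 36 36 36 7b 4b 30 00) = 15 7f; tag = H(94 a2 5c 5c 5c 5c 15 7f) = 61d9
m3: inner = H(fe c8 36 36 36 36 14 9e 77 bf) = f5 91; tag = H(94 a2 5c 5c 5c 5c f5 91) = 41eb ← matches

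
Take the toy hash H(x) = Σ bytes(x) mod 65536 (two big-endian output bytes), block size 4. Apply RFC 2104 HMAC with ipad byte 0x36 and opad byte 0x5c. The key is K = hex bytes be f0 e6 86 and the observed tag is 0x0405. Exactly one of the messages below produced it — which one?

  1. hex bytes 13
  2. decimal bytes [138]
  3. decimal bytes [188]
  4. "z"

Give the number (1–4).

1

Key hex bytes be f0 e6 86 is exactly B = 4 bytes: K' = be f0 e6 86.
K' ⊕ ipad = 88 c6 d0 b0; K' ⊕ opad = e2 ac ba da.
m1: inner = H(88 c6 d0 b0 13) = 02 e1; tag = H(e2 ac ba da 02 e1) = 0405 ← matches
m2: inner = H(88 c6 d0 b0 8a) = 03 58; tag = H(e2 ac ba da 03 58) = 037d
m3: inner = H(88 c6 d0 b0 bc) = 03 8a; tag = H(e2 ac ba da 03 8a) = 03af
m4: inner = H(88 c6 d0 b0 7a) = 03 48; tag = H(e2 ac ba da 03 48) = 036d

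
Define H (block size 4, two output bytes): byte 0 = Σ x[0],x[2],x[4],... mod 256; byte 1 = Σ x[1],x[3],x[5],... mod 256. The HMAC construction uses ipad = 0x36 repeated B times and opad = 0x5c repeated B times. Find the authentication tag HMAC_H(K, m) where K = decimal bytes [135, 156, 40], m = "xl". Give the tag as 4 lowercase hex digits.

9668

Key decimal bytes [135, 156, 40] = 87 9c 28 is 3 bytes ≤ B = 4; zero-pad to 4 bytes: K' = 87 9c 28 00.
K' ⊕ ipad = b1 aa 1e 36.  K' ⊕ opad = db c0 74 5c.
Inner input = (K'⊕ipad) ∥ m = b1 aa 1e 36 ∥ 78 6c.
Inner hash: even-index sum = 327 mod 256 = 71; odd-index sum = 332 mod 256 = 76 → 47 4c.
Outer input = (K'⊕opad) ∥ inner = db c0 74 5c ∥ 47 4c.
Outer hash (tag): even-index sum = 406 mod 256 = 150; odd-index sum = 360 mod 256 = 104 → 96 68.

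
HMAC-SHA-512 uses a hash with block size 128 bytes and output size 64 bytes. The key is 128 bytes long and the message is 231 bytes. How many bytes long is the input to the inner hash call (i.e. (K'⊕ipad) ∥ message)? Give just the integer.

Key is 128 ≤ 128 bytes, zero-padded: |K'| = 128.
Inner input = (K'⊕ipad) ∥ m → 128 + 231 = 359 bytes.

359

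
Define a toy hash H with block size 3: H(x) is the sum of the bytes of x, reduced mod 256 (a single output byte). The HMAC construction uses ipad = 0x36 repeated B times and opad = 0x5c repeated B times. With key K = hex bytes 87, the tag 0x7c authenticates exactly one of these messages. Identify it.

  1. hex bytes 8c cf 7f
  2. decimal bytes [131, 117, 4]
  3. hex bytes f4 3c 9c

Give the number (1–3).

3

Key hex bytes 87 is 1 byte ≤ B = 3; zero-pad to 3 bytes: K' = 87 00 00.
K' ⊕ ipad = b1 36 36; K' ⊕ opad = db 5c 5c.
m1: inner = H(b1 36 36 8c cf 7f) = f7; tag = H(db 5c 5c f7) = 8a
m2: inner = H(b1 36 36 83 75 04) = 19; tag = H(db 5c 5c 19) = ac
m3: inner = H(b1 36 36 f4 3c 9c) = e9; tag = H(db 5c 5c e9) = 7c ← matches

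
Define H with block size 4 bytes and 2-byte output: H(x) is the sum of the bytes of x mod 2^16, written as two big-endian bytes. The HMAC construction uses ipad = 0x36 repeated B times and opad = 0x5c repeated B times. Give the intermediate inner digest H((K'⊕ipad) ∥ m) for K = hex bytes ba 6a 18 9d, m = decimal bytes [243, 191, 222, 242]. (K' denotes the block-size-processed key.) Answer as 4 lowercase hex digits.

Key hex bytes ba 6a 18 9d is exactly B = 4 bytes: K' = ba 6a 18 9d.
K' ⊕ ipad = 8c 5c 2e ab.
Inner input = 8c 5c 2e ab ∥ f3 bf de f2.
Inner hash: sum = 140+92+46+171+243+191+222+242 = 1347 → 05 43.

0543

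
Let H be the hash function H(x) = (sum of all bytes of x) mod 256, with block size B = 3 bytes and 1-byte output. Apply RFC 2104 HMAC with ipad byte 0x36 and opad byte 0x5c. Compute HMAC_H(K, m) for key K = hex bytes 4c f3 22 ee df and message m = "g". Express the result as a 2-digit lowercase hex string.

Key hex bytes 4c f3 22 ee df is 5 bytes > B = 3, so hash it first: H(key) = 2e, then zero-pad to 3 bytes: K' = 2e 00 00.
K' ⊕ ipad = 18 36 36.  K' ⊕ opad = 72 5c 5c.
Inner input = (K'⊕ipad) ∥ m = 18 36 36 ∥ 67.
Inner hash: sum = 24+54+54+103 = 235 → eb.
Outer input = (K'⊕opad) ∥ inner = 72 5c 5c ∥ eb.
Outer hash (tag): sum = 114+92+92+235 = 533; mod 256 = 21 → 15.

15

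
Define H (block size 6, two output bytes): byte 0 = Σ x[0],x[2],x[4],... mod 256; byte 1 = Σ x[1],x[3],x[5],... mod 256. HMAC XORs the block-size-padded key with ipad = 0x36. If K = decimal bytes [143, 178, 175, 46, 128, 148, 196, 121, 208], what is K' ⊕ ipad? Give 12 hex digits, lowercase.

Key decimal bytes [143, 178, 175, 46, 128, 148, 196, 121, 208] = 8f b2 af 2e 80 94 c4 79 d0 is 9 bytes > B = 6, so hash it first: H(key) = 52 ed, then zero-pad to 6 bytes: K' = 52 ed 00 00 00 00.
XOR each byte with 0x36: 52⊕36=64, ed⊕36=db, 00⊕36=36, 00⊕36=36, 00⊕36=36, 00⊕36=36.

64db36363636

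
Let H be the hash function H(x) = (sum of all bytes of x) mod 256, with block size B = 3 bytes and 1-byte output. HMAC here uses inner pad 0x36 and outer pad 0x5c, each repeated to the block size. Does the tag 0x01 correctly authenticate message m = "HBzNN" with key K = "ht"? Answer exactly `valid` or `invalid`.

invalid

Key "ht" = 68 74 is 2 bytes ≤ B = 3; zero-pad to 3 bytes: K' = 68 74 00.
K' ⊕ ipad = 5e 42 36; K' ⊕ opad = 34 28 5c.
Inner hash: sum = 94+66+54+72+66+122+78+78 = 630; mod 256 = 118 → 76.
Outer hash (recomputed tag): sum = 52+40+92+118 = 302; mod 256 = 46 → 2e.
Recomputed tag = 2e; claimed = 01 → mismatch.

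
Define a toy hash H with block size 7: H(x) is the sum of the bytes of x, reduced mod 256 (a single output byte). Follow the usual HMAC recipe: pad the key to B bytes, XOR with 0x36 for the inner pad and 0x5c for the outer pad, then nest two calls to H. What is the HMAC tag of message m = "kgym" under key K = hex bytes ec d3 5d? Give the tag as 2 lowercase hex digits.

Key hex bytes ec d3 5d is 3 bytes ≤ B = 7; zero-pad to 7 bytes: K' = ec d3 5d 00 00 00 00.
K' ⊕ ipad = da e5 6b 36 36 36 36.  K' ⊕ opad = b0 8f 01 5c 5c 5c 5c.
Inner input = (K'⊕ipad) ∥ m = da e5 6b 36 36 36 36 ∥ 6b 67 79 6d.
Inner hash: sum = 218+229+107+54+54+54+54+107+103+121+109 = 1210; mod 256 = 186 → ba.
Outer input = (K'⊕opad) ∥ inner = b0 8f 01 5c 5c 5c 5c ∥ ba.
Outer hash (tag): sum = 176+143+1+92+92+92+92+186 = 874; mod 256 = 106 → 6a.

6a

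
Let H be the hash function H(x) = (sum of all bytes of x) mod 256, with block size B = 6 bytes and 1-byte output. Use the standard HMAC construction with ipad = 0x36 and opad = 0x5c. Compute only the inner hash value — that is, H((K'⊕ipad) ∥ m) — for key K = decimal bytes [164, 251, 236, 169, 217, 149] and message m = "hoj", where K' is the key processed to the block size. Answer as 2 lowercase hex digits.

Key decimal bytes [164, 251, 236, 169, 217, 149] = a4 fb ec a9 d9 95 is exactly B = 6 bytes: K' = a4 fb ec a9 d9 95.
K' ⊕ ipad = 92 cd da 9f ef a3.
Inner input = 92 cd da 9f ef a3 ∥ 68 6f 6a.
Inner hash: sum = 146+205+218+159+239+163+104+111+106 = 1451; mod 256 = 171 → ab.

ab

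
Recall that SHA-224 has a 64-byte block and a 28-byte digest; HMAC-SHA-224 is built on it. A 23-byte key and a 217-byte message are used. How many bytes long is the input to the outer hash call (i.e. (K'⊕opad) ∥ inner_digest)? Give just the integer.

Key is 23 ≤ 64 bytes, zero-padded: |K'| = 64.
Outer input = (K'⊕opad) ∥ H(inner) → 64 + 28 = 92 bytes.

92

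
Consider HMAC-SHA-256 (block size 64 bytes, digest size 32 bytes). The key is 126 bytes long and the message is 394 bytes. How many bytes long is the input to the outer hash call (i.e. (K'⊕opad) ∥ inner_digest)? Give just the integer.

96

Key is 126 > 64 bytes, so it is hashed to 32 bytes then zero-padded to 64: |K'| = 64.
Outer input = (K'⊕opad) ∥ H(inner) → 64 + 32 = 96 bytes.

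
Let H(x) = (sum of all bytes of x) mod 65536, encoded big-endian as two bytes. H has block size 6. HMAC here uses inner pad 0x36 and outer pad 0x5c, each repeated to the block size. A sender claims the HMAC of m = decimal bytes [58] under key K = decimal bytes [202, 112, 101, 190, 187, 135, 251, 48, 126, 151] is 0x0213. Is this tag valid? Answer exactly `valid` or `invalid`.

invalid

Key decimal bytes [202, 112, 101, 190, 187, 135, 251, 48, 126, 151] = ca 70 65 be bb 87 fb 30 7e 97 is 10 bytes > B = 6, so hash it first: H(key) = 05 df, then zero-pad to 6 bytes: K' = 05 df 00 00 00 00.
K' ⊕ ipad = 33 e9 36 36 36 36; K' ⊕ opad = 59 83 5c 5c 5c 5c.
Inner hash: sum = 51+233+54+54+54+54+58 = 558 → 02 2e.
Outer hash (recomputed tag): sum = 89+131+92+92+92+92+2+46 = 636 → 02 7c.
Recomputed tag = 027c; claimed = 0213 → mismatch.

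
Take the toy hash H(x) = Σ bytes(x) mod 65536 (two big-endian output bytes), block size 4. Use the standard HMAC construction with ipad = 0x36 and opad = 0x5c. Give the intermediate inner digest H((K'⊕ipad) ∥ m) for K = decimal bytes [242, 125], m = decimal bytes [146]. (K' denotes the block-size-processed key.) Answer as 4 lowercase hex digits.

020d

Key decimal bytes [242, 125] = f2 7d is 2 bytes ≤ B = 4; zero-pad to 4 bytes: K' = f2 7d 00 00.
K' ⊕ ipad = c4 4b 36 36.
Inner input = c4 4b 36 36 ∥ 92.
Inner hash: sum = 196+75+54+54+146 = 525 → 02 0d.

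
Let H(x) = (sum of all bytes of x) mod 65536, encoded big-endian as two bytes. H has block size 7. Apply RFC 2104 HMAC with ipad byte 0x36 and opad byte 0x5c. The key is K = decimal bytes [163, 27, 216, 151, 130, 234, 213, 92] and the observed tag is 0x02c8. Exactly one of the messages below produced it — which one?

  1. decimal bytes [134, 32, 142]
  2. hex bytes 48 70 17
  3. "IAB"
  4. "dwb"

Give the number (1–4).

Key decimal bytes [163, 27, 216, 151, 130, 234, 213, 92] = a3 1b d8 97 82 ea d5 5c is 8 bytes > B = 7, so hash it first: H(key) = 04 ca, then zero-pad to 7 bytes: K' = 04 ca 00 00 00 00 00.
K' ⊕ ipad = 32 fc 36 36 36 36 36; K' ⊕ opad = 58 96 5c 5c 5c 5c 5c.
m1: inner = H(32 fc 36 36 36 36 36 86 20 8e) = 03 70; tag = H(58 96 5c 5c 5c 5c 5c 03 70) = 032d
m2: inner = H(32 fc 36 36 36 36 36 48 70 17) = 03 0b; tag = H(58 96 5c 5c 5c 5c 5c 03 0b) = 02c8 ← matches
m3: inner = H(32 fc 36 36 36 36 36 49 41 42) = 03 08; tag = H(58 96 5c 5c 5c 5c 5c 03 08) = 02c5
m4: inner = H(32 fc 36 36 36 36 36 64 77 62) = 03 79; tag = H(58 96 5c 5c 5c 5c 5c 03 79) = 0336

2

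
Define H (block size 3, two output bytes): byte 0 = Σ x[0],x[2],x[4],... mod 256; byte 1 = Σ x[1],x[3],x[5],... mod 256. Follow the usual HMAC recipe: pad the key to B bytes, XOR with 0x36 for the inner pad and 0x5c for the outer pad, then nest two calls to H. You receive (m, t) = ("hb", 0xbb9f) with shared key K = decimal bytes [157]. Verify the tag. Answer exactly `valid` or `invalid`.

valid

Key decimal bytes [157] = 9d is 1 byte ≤ B = 3; zero-pad to 3 bytes: K' = 9d 00 00.
K' ⊕ ipad = ab 36 36; K' ⊕ opad = c1 5c 5c.
Inner hash: even-index sum = 323 mod 256 = 67; odd-index sum = 158 mod 256 = 158 → 43 9e.
Outer hash (recomputed tag): even-index sum = 443 mod 256 = 187; odd-index sum = 159 mod 256 = 159 → bb 9f.
Recomputed tag = bb9f; claimed = bb9f → match.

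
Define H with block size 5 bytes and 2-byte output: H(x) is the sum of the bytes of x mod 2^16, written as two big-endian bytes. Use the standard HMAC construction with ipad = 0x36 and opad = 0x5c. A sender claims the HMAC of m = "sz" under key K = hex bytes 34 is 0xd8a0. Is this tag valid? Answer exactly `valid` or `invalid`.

invalid

Key hex bytes 34 is 1 byte ≤ B = 5; zero-pad to 5 bytes: K' = 34 00 00 00 00.
K' ⊕ ipad = 02 36 36 36 36; K' ⊕ opad = 68 5c 5c 5c 5c.
Inner hash: sum = 2+54+54+54+54+115+122 = 455 → 01 c7.
Outer hash (recomputed tag): sum = 104+92+92+92+92+1+199 = 672 → 02 a0.
Recomputed tag = 02a0; claimed = d8a0 → mismatch.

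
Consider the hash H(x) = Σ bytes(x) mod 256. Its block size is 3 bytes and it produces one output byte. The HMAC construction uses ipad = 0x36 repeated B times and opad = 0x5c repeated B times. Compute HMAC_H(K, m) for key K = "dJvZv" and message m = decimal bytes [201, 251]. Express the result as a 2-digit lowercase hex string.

Key "dJvZv" = 64 4a 76 5a 76 is 5 bytes > B = 3, so hash it first: H(key) = f4, then zero-pad to 3 bytes: K' = f4 00 00.
K' ⊕ ipad = c2 36 36.  K' ⊕ opad = a8 5c 5c.
Inner input = (K'⊕ipad) ∥ m = c2 36 36 ∥ c9 fb.
Inner hash: sum = 194+54+54+201+251 = 754; mod 256 = 242 → f2.
Outer input = (K'⊕opad) ∥ inner = a8 5c 5c ∥ f2.
Outer hash (tag): sum = 168+92+92+242 = 594; mod 256 = 82 → 52.

52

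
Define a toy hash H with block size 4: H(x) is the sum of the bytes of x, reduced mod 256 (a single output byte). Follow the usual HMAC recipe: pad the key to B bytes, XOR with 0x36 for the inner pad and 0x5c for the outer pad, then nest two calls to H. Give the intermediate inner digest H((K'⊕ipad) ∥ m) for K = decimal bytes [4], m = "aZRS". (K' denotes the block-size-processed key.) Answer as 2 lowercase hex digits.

34

Key decimal bytes [4] = 04 is 1 byte ≤ B = 4; zero-pad to 4 bytes: K' = 04 00 00 00.
K' ⊕ ipad = 32 36 36 36.
Inner input = 32 36 36 36 ∥ 61 5a 52 53.
Inner hash: sum = 50+54+54+54+97+90+82+83 = 564; mod 256 = 52 → 34.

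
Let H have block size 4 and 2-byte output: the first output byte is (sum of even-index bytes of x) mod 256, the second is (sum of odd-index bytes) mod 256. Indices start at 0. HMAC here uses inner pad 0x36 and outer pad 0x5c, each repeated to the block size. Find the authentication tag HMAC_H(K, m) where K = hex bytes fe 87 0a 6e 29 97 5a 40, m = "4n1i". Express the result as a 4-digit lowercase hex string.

Key hex bytes fe 87 0a 6e 29 97 5a 40 is 8 bytes > B = 4, so hash it first: H(key) = 8b cc, then zero-pad to 4 bytes: K' = 8b cc 00 00.
K' ⊕ ipad = bd fa 36 36.  K' ⊕ opad = d7 90 5c 5c.
Inner input = (K'⊕ipad) ∥ m = bd fa 36 36 ∥ 34 6e 31 69.
Inner hash: even-index sum = 344 mod 256 = 88; odd-index sum = 519 mod 256 = 7 → 58 07.
Outer input = (K'⊕opad) ∥ inner = d7 90 5c 5c ∥ 58 07.
Outer hash (tag): even-index sum = 395 mod 256 = 139; odd-index sum = 243 mod 256 = 243 → 8b f3.

8bf3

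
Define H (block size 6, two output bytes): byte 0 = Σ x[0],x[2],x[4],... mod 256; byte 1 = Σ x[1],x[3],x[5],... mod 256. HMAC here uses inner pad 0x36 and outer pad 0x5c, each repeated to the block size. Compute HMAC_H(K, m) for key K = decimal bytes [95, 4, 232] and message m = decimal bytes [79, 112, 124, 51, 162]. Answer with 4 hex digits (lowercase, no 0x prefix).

fd51

Key decimal bytes [95, 4, 232] = 5f 04 e8 is 3 bytes ≤ B = 6; zero-pad to 6 bytes: K' = 5f 04 e8 00 00 00.
K' ⊕ ipad = 69 32 de 36 36 36.  K' ⊕ opad = 03 58 b4 5c 5c 5c.
Inner input = (K'⊕ipad) ∥ m = 69 32 de 36 36 36 ∥ 4f 70 7c 33 a2.
Inner hash: even-index sum = 746 mod 256 = 234; odd-index sum = 321 mod 256 = 65 → ea 41.
Outer input = (K'⊕opad) ∥ inner = 03 58 b4 5c 5c 5c ∥ ea 41.
Outer hash (tag): even-index sum = 509 mod 256 = 253; odd-index sum = 337 mod 256 = 81 → fd 51.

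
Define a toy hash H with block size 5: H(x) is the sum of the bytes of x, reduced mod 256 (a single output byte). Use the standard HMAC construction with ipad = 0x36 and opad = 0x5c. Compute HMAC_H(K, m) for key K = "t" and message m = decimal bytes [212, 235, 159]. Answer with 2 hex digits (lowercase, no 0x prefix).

10

Key "t" = 74 is 1 byte ≤ B = 5; zero-pad to 5 bytes: K' = 74 00 00 00 00.
K' ⊕ ipad = 42 36 36 36 36.  K' ⊕ opad = 28 5c 5c 5c 5c.
Inner input = (K'⊕ipad) ∥ m = 42 36 36 36 36 ∥ d4 eb 9f.
Inner hash: sum = 66+54+54+54+54+212+235+159 = 888; mod 256 = 120 → 78.
Outer input = (K'⊕opad) ∥ inner = 28 5c 5c 5c 5c ∥ 78.
Outer hash (tag): sum = 40+92+92+92+92+120 = 528; mod 256 = 16 → 10.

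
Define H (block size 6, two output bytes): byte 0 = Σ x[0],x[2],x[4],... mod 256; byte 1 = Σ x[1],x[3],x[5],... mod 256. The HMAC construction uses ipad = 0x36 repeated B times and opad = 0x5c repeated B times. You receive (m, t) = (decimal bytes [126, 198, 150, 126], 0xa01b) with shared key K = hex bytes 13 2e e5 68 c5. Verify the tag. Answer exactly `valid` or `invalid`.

Key hex bytes 13 2e e5 68 c5 is 5 bytes ≤ B = 6; zero-pad to 6 bytes: K' = 13 2e e5 68 c5 00.
K' ⊕ ipad = 25 18 d3 5e f3 36; K' ⊕ opad = 4f 72 b9 34 99 5c.
Inner hash: even-index sum = 767 mod 256 = 255; odd-index sum = 496 mod 256 = 240 → ff f0.
Outer hash (recomputed tag): even-index sum = 672 mod 256 = 160; odd-index sum = 498 mod 256 = 242 → a0 f2.
Recomputed tag = a0f2; claimed = a01b → mismatch.

invalid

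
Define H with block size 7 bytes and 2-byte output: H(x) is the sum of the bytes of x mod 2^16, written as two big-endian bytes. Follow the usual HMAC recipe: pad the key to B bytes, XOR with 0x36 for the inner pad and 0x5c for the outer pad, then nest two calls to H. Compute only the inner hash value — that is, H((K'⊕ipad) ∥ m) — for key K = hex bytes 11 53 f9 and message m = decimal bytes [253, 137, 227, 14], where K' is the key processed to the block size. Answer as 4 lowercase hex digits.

Key hex bytes 11 53 f9 is 3 bytes ≤ B = 7; zero-pad to 7 bytes: K' = 11 53 f9 00 00 00 00.
K' ⊕ ipad = 27 65 cf 36 36 36 36.
Inner input = 27 65 cf 36 36 36 36 ∥ fd 89 e3 0e.
Inner hash: sum = 39+101+207+54+54+54+54+253+137+227+14 = 1194 → 04 aa.

04aa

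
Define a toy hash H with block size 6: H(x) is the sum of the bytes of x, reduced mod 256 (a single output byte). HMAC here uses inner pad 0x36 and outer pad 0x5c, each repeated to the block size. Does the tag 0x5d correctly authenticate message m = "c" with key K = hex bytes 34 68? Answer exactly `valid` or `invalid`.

invalid

Key hex bytes 34 68 is 2 bytes ≤ B = 6; zero-pad to 6 bytes: K' = 34 68 00 00 00 00.
K' ⊕ ipad = 02 5e 36 36 36 36; K' ⊕ opad = 68 34 5c 5c 5c 5c.
Inner hash: sum = 2+94+54+54+54+54+99 = 411; mod 256 = 155 → 9b.
Outer hash (recomputed tag): sum = 104+52+92+92+92+92+155 = 679; mod 256 = 167 → a7.
Recomputed tag = a7; claimed = 5d → mismatch.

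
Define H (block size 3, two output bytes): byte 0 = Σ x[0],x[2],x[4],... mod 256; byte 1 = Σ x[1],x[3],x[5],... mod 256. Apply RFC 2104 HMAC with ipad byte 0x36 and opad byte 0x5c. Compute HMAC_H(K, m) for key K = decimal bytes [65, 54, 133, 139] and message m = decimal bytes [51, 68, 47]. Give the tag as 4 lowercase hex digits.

Key decimal bytes [65, 54, 133, 139] = 41 36 85 8b is 4 bytes > B = 3, so hash it first: H(key) = c6 c1, then zero-pad to 3 bytes: K' = c6 c1 00.
K' ⊕ ipad = f0 f7 36.  K' ⊕ opad = 9a 9d 5c.
Inner input = (K'⊕ipad) ∥ m = f0 f7 36 ∥ 33 44 2f.
Inner hash: even-index sum = 362 mod 256 = 106; odd-index sum = 345 mod 256 = 89 → 6a 59.
Outer input = (K'⊕opad) ∥ inner = 9a 9d 5c ∥ 6a 59.
Outer hash (tag): even-index sum = 335 mod 256 = 79; odd-index sum = 263 mod 256 = 7 → 4f 07.

4f07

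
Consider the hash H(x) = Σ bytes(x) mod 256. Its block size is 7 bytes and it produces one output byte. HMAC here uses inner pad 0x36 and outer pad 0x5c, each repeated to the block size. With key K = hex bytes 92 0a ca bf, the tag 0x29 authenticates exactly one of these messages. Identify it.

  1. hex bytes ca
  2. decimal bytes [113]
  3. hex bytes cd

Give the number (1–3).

Key hex bytes 92 0a ca bf is 4 bytes ≤ B = 7; zero-pad to 7 bytes: K' = 92 0a ca bf 00 00 00.
K' ⊕ ipad = a4 3c fc 89 36 36 36; K' ⊕ opad = ce 56 96 e3 5c 5c 5c.
m1: inner = H(a4 3c fc 89 36 36 36 ca) = d1; tag = H(ce 56 96 e3 5c 5c 5c d1) = 82
m2: inner = H(a4 3c fc 89 36 36 36 71) = 78; tag = H(ce 56 96 e3 5c 5c 5c 78) = 29 ← matches
m3: inner = H(a4 3c fc 89 36 36 36 cd) = d4; tag = H(ce 56 96 e3 5c 5c 5c d4) = 85

2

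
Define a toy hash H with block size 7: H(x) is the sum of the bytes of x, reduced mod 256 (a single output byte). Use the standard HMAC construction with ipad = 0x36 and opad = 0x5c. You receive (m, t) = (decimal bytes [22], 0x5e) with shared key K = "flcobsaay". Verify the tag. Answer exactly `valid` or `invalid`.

invalid

Key "flcobsaay" = 66 6c 63 6f 62 73 61 61 79 is 9 bytes > B = 7, so hash it first: H(key) = b4, then zero-pad to 7 bytes: K' = b4 00 00 00 00 00 00.
K' ⊕ ipad = 82 36 36 36 36 36 36; K' ⊕ opad = e8 5c 5c 5c 5c 5c 5c.
Inner hash: sum = 130+54+54+54+54+54+54+22 = 476; mod 256 = 220 → dc.
Outer hash (recomputed tag): sum = 232+92+92+92+92+92+92+220 = 1004; mod 256 = 236 → ec.
Recomputed tag = ec; claimed = 5e → mismatch.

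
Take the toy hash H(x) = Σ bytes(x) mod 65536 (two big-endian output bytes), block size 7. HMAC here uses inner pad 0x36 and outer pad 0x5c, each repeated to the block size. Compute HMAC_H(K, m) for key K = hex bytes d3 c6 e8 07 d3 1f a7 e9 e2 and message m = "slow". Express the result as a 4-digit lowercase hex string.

03b8

Key hex bytes d3 c6 e8 07 d3 1f a7 e9 e2 is 9 bytes > B = 7, so hash it first: H(key) = 05 ec, then zero-pad to 7 bytes: K' = 05 ec 00 00 00 00 00.
K' ⊕ ipad = 33 da 36 36 36 36 36.  K' ⊕ opad = 59 b0 5c 5c 5c 5c 5c.
Inner input = (K'⊕ipad) ∥ m = 33 da 36 36 36 36 36 ∥ 73 6c 6f 77.
Inner hash: sum = 51+218+54+54+54+54+54+115+108+111+119 = 992 → 03 e0.
Outer input = (K'⊕opad) ∥ inner = 59 b0 5c 5c 5c 5c 5c ∥ 03 e0.
Outer hash (tag): sum = 89+176+92+92+92+92+92+3+224 = 952 → 03 b8.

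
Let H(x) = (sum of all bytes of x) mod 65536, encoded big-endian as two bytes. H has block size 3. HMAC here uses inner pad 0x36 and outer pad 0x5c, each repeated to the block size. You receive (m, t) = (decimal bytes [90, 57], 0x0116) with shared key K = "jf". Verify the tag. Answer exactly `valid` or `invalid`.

invalid

Key "jf" = 6a 66 is 2 bytes ≤ B = 3; zero-pad to 3 bytes: K' = 6a 66 00.
K' ⊕ ipad = 5c 50 36; K' ⊕ opad = 36 3a 5c.
Inner hash: sum = 92+80+54+90+57 = 373 → 01 75.
Outer hash (recomputed tag): sum = 54+58+92+1+117 = 322 → 01 42.
Recomputed tag = 0142; claimed = 0116 → mismatch.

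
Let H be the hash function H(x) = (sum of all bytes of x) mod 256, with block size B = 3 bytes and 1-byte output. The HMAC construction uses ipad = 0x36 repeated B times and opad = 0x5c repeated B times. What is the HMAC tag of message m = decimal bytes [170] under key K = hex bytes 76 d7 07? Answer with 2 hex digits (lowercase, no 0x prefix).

0c

Key hex bytes 76 d7 07 is exactly B = 3 bytes: K' = 76 d7 07.
K' ⊕ ipad = 40 e1 31.  K' ⊕ opad = 2a 8b 5b.
Inner input = (K'⊕ipad) ∥ m = 40 e1 31 ∥ aa.
Inner hash: sum = 64+225+49+170 = 508; mod 256 = 252 → fc.
Outer input = (K'⊕opad) ∥ inner = 2a 8b 5b ∥ fc.
Outer hash (tag): sum = 42+139+91+252 = 524; mod 256 = 12 → 0c.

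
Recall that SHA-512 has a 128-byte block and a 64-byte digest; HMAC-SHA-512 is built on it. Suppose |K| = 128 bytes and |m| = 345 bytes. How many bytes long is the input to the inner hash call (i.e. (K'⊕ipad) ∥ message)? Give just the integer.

Key is 128 ≤ 128 bytes, zero-padded: |K'| = 128.
Inner input = (K'⊕ipad) ∥ m → 128 + 345 = 473 bytes.

473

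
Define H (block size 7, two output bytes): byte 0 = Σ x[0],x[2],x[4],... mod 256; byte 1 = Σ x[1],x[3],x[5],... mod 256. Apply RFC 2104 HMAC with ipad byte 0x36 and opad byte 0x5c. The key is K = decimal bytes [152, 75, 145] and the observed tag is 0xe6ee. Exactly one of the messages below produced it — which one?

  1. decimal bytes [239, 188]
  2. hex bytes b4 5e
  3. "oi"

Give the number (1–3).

Key decimal bytes [152, 75, 145] = 98 4b 91 is 3 bytes ≤ B = 7; zero-pad to 7 bytes: K' = 98 4b 91 00 00 00 00.
K' ⊕ ipad = ae 7d a7 36 36 36 36; K' ⊕ opad = c4 17 cd 5c 5c 5c 5c.
m1: inner = H(ae 7d a7 36 36 36 36 ef bc) = 7d d8; tag = H(c4 17 cd 5c 5c 5c 5c 7d d8) = 214c
m2: inner = H(ae 7d a7 36 36 36 36 b4 5e) = 1f 9d; tag = H(c4 17 cd 5c 5c 5c 5c 1f 9d) = e6ee ← matches
m3: inner = H(ae 7d a7 36 36 36 36 6f 69) = 2a 58; tag = H(c4 17 cd 5c 5c 5c 5c 2a 58) = a1f9

2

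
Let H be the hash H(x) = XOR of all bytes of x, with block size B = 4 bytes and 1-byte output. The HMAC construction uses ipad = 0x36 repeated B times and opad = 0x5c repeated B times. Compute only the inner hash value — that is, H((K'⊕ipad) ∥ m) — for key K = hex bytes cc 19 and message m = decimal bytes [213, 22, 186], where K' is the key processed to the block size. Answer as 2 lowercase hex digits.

Key hex bytes cc 19 is 2 bytes ≤ B = 4; zero-pad to 4 bytes: K' = cc 19 00 00.
K' ⊕ ipad = fa 2f 36 36.
Inner input = fa 2f 36 36 ∥ d5 16 ba.
Inner hash: XOR fa⊕2f⊕36⊕36⊕d5⊕16⊕ba = ac.

ac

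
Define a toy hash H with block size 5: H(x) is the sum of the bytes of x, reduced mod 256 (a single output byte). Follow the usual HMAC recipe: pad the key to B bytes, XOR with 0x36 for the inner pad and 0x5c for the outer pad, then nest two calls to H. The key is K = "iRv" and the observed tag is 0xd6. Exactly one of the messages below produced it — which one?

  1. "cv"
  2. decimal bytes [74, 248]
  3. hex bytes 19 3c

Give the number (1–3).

2

Key "iRv" = 69 52 76 is 3 bytes ≤ B = 5; zero-pad to 5 bytes: K' = 69 52 76 00 00.
K' ⊕ ipad = 5f 64 40 36 36; K' ⊕ opad = 35 0e 2a 5c 5c.
m1: inner = H(5f 64 40 36 36 63 76) = 48; tag = H(35 0e 2a 5c 5c 48) = 6d
m2: inner = H(5f 64 40 36 36 4a f8) = b1; tag = H(35 0e 2a 5c 5c b1) = d6 ← matches
m3: inner = H(5f 64 40 36 36 19 3c) = c4; tag = H(35 0e 2a 5c 5c c4) = e9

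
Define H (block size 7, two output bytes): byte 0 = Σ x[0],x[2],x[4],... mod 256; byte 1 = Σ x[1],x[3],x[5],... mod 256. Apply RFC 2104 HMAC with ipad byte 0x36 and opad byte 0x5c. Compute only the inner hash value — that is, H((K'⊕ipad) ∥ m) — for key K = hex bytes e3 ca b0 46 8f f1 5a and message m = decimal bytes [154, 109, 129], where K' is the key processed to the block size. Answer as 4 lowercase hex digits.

ed4e

Key hex bytes e3 ca b0 46 8f f1 5a is exactly B = 7 bytes: K' = e3 ca b0 46 8f f1 5a.
K' ⊕ ipad = d5 fc 86 70 b9 c7 6c.
Inner input = d5 fc 86 70 b9 c7 6c ∥ 9a 6d 81.
Inner hash: even-index sum = 749 mod 256 = 237; odd-index sum = 846 mod 256 = 78 → ed 4e.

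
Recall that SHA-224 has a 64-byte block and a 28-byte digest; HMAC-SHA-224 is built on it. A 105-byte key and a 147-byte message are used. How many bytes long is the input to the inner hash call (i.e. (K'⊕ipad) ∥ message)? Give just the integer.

211

Key is 105 > 64 bytes, so it is hashed to 28 bytes then zero-padded to 64: |K'| = 64.
Inner input = (K'⊕ipad) ∥ m → 64 + 147 = 211 bytes.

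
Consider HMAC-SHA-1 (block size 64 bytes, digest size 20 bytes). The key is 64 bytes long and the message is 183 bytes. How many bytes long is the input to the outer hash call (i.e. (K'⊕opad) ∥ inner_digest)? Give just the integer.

84

Key is 64 ≤ 64 bytes, zero-padded: |K'| = 64.
Outer input = (K'⊕opad) ∥ H(inner) → 64 + 20 = 84 bytes.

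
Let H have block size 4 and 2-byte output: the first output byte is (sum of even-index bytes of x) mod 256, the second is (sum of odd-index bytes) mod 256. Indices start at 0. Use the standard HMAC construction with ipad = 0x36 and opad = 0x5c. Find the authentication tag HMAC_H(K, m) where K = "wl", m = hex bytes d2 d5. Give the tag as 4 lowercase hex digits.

d0f1

Key "wl" = 77 6c is 2 bytes ≤ B = 4; zero-pad to 4 bytes: K' = 77 6c 00 00.
K' ⊕ ipad = 41 5a 36 36.  K' ⊕ opad = 2b 30 5c 5c.
Inner input = (K'⊕ipad) ∥ m = 41 5a 36 36 ∥ d2 d5.
Inner hash: even-index sum = 329 mod 256 = 73; odd-index sum = 357 mod 256 = 101 → 49 65.
Outer input = (K'⊕opad) ∥ inner = 2b 30 5c 5c ∥ 49 65.
Outer hash (tag): even-index sum = 208 mod 256 = 208; odd-index sum = 241 mod 256 = 241 → d0 f1.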